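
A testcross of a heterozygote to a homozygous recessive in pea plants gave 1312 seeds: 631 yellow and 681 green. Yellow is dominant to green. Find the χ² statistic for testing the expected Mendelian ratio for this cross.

1.905

A testcross of a heterozygote (Aa × aa) gives a 1:1 phenotypic ratio.
The 1:1 ratio has 2 parts, so with N = 1312 the expected counts are:
  yellow: 1312 × 1/2 = 656
  green: 1312 × 1/2 = 656
χ² = Σ (O − E)² / E
  yellow: (631 − 656)² / 656 = 0.9527
  green: (681 − 656)² / 656 = 0.9527
χ² = 0.9527 + 0.9527 = 1.9054 ≈ 1.905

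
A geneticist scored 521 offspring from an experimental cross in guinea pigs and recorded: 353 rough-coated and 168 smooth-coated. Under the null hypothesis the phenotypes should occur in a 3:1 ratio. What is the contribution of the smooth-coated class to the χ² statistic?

10.941

Under the 3:1 hypothesis (Σ ratio = 4, N = 521):
  rough-coated: 521 × 3/4 = 390.75
  smooth-coated: 521 × 1/4 = 130.25
Contribution of smooth-coated: (168 − 130.25)² / 130.25 = 10.9410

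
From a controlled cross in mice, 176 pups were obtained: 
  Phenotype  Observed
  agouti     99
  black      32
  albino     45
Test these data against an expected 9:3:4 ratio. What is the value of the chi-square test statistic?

0.053

Under the 9:3:4 hypothesis (Σ ratio = 16, N = 176):
  agouti: 176 × 9/16 = 99
  black: 176 × 3/16 = 33
  albino: 176 × 4/16 = 44
χ² = Σ (O − E)² / E
  agouti: (99 − 99)² / 99 = 0.0000
  black: (32 − 33)² / 33 = 0.0303
  albino: (45 − 44)² / 44 = 0.0227
χ² = 0.0000 + 0.0303 + 0.0227 = 0.053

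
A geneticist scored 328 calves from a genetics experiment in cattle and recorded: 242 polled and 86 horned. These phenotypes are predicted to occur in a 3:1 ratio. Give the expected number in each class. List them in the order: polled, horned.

Total ratio parts = 4. Expected numbers out of 328:
  polled: 328 × 3/4 = 246
  horned: 328 × 1/4 = 82

246, 82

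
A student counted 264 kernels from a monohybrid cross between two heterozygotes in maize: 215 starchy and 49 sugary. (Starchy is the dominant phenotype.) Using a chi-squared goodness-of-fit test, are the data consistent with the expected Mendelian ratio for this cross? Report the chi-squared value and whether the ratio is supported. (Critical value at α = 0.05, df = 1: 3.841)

For a monohybrid cross between heterozygotes with complete dominance, the expected phenotypic ratio is 3:1.
Under the 3:1 hypothesis (Σ ratio = 4, N = 264):
  starchy: 264 × 3/4 = 198
  sugary: 264 × 1/4 = 66
χ² = Σ (O − E)² / E
  starchy: (215 − 198)² / 198 = 1.4596
  sugary: (49 − 66)² / 66 = 4.3788
χ² = 1.4596 + 4.3788 = 5.8384 ≈ 5.838
Degrees of freedom = 2 − 1 = 1; critical value at α = 0.05 is 3.841.
Since 5.838 > 3.841, we reject the null hypothesis — the data do not fit the 3:1 ratio.

5.838; not consistent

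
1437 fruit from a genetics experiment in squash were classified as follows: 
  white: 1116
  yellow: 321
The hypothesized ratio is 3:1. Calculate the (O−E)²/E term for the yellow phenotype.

4.073

Under the 3:1 hypothesis (Σ ratio = 4, N = 1437):
  white: 1437 × 3/4 = 1077.75
  yellow: 1437 × 1/4 = 359.25
Contribution of yellow: (321 − 359.25)² / 359.25 = 4.0725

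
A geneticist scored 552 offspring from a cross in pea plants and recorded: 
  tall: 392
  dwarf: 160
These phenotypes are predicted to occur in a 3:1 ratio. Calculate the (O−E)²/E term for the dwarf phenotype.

3.507

Total ratio parts = 4. Expected numbers out of 552:
  tall: 552 × 3/4 = 414
  dwarf: 552 × 1/4 = 138
Contribution of dwarf: (160 − 138)² / 138 = 3.5072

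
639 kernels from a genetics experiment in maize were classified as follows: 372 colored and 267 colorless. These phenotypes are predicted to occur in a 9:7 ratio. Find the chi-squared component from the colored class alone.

0.439

Total ratio parts = 16. Expected numbers out of 639:
  colored: 639 × 9/16 = 359.4375
  colorless: 639 × 7/16 = 279.5625
Contribution of colored: (372 − 359.4375)² / 359.4375 = 0.4391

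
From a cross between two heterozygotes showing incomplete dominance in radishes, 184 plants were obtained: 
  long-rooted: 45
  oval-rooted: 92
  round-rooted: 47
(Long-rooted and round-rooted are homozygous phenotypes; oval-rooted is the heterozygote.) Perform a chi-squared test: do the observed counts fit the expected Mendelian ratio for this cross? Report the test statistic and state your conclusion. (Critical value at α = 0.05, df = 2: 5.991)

0.043; consistent

With incomplete dominance, a heterozygote × heterozygote cross gives a 1:2:1 phenotypic ratio.
Expected counts for N = 184 under a 1:2:1 ratio (total parts = 4):
  long-rooted: 184 × 1/4 = 46
  oval-rooted: 184 × 2/4 = 92
  round-rooted: 184 × 1/4 = 46
χ² = Σ (O − E)² / E
  long-rooted: (45 − 46)² / 46 = 0.0217
  oval-rooted: (92 − 92)² / 92 = 0.0000
  round-rooted: (47 − 46)² / 46 = 0.0217
χ² = 0.0217 + 0.0000 + 0.0217 = 0.0434 ≈ 0.043
Degrees of freedom = 3 − 1 = 2; critical value at α = 0.05 is 5.991.
Since 0.043 < 5.991, we fail to reject the null hypothesis — the data are consistent with the 1:2:1 ratio.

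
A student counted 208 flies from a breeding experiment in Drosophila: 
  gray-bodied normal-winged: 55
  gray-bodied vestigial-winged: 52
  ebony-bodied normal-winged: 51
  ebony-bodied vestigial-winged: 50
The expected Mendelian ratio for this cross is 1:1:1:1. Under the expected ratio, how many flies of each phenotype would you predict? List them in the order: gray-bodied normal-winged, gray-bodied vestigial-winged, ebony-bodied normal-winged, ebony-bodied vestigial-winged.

Total ratio parts = 4. Expected numbers out of 208:
  gray-bodied normal-winged: 208 × 1/4 = 52
  gray-bodied vestigial-winged: 208 × 1/4 = 52
  ebony-bodied normal-winged: 208 × 1/4 = 52
  ebony-bodied vestigial-winged: 208 × 1/4 = 52

52, 52, 52, 52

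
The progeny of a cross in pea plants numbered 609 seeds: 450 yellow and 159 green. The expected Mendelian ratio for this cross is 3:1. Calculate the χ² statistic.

The 3:1 ratio has 4 parts, so with N = 609 the expected counts are:
  yellow: 609 × 3/4 = 456.75
  green: 609 × 1/4 = 152.25
χ² = Σ (O − E)² / E
  yellow: (450 − 456.75)² / 456.75 = 0.0998
  green: (159 − 152.25)² / 152.25 = 0.2993
χ² = 0.0998 + 0.2993 = 0.3991 ≈ 0.399

0.399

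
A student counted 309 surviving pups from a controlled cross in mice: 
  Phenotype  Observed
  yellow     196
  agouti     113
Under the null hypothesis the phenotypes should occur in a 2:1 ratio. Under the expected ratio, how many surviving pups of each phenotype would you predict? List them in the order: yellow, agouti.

Expected counts for N = 309 under a 2:1 ratio (total parts = 3):
  yellow: 309 × 2/3 = 206
  agouti: 309 × 1/3 = 103

206, 103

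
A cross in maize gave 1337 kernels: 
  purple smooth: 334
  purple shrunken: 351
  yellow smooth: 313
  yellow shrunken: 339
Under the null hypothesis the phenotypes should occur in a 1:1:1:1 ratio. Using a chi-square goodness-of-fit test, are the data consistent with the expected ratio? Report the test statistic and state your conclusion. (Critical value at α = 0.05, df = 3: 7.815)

2.258; consistent

Total ratio parts = 4. Expected numbers out of 1337:
  purple smooth: 1337 × 1/4 = 334.25
  purple shrunken: 1337 × 1/4 = 334.25
  yellow smooth: 1337 × 1/4 = 334.25
  yellow shrunken: 1337 × 1/4 = 334.25
χ² = Σ (O − E)² / E
  purple smooth: (334 − 334.25)² / 334.25 = 0.0002
  purple shrunken: (351 − 334.25)² / 334.25 = 0.8394
  yellow smooth: (313 − 334.25)² / 334.25 = 1.3510
  yellow shrunken: (339 − 334.25)² / 334.25 = 0.0675
χ² = 0.0002 + 0.8394 + 1.3510 + 0.0675 = 2.2581 ≈ 2.258
Degrees of freedom = 4 − 1 = 3; critical value at α = 0.05 is 7.815.
Since 2.258 < 7.815, we fail to reject the null hypothesis — the data are consistent with the 1:1:1:1 ratio.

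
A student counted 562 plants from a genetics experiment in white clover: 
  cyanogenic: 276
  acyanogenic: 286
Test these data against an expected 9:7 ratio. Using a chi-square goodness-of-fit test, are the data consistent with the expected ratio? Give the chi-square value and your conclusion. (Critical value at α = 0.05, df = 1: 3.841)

The 9:7 ratio has 16 parts, so with N = 562 the expected counts are:
  cyanogenic: 562 × 9/16 = 316.125
  acyanogenic: 562 × 7/16 = 245.875
χ² = Σ (O − E)² / E
  cyanogenic: (276 − 316.125)² / 316.125 = 5.0930
  acyanogenic: (286 − 245.875)² / 245.875 = 6.5481
χ² = 5.0930 + 6.5481 = 11.6411 ≈ 11.641
Degrees of freedom = 2 − 1 = 1; critical value at α = 0.05 is 3.841.
Since 11.641 > 3.841, we reject the null hypothesis — the data do not fit the 9:7 ratio.

11.641; not consistent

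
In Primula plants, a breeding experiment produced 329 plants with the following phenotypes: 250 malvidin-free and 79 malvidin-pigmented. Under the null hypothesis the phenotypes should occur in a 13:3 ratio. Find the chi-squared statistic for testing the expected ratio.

5.980

The 13:3 ratio has 16 parts, so with N = 329 the expected counts are:
  malvidin-free: 329 × 13/16 = 267.3125
  malvidin-pigmented: 329 × 3/16 = 61.6875
χ² = Σ (O − E)² / E
  malvidin-free: (250 − 267.3125)² / 267.3125 = 1.1212
  malvidin-pigmented: (79 − 61.6875)² / 61.6875 = 4.8587
χ² = 1.1212 + 4.8587 = 5.9799 ≈ 5.980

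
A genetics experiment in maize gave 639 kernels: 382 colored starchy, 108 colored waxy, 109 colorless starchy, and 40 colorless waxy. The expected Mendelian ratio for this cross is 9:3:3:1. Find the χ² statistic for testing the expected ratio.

3.557

The 9:3:3:1 ratio has 16 parts, so with N = 639 the expected counts are:
  colored starchy: 639 × 9/16 = 359.4375
  colored waxy: 639 × 3/16 = 119.8125
  colorless starchy: 639 × 3/16 = 119.8125
  colorless waxy: 639 × 1/16 = 39.9375
χ² = Σ (O − E)² / E
  colored starchy: (382 − 359.4375)² / 359.4375 = 1.4163
  colored waxy: (108 − 119.8125)² / 119.8125 = 1.1646
  colorless starchy: (109 − 119.8125)² / 119.8125 = 0.9758
  colorless waxy: (40 − 39.9375)² / 39.9375 = 0.0001
χ² = 1.4163 + 1.1646 + 0.9758 + 0.0001 = 3.5568 ≈ 3.557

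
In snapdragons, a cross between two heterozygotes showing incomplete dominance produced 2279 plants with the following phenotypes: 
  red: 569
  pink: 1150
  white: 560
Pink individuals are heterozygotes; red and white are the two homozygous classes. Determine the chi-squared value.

0.265

With incomplete dominance, a heterozygote × heterozygote cross gives a 1:2:1 phenotypic ratio.
Total ratio parts = 4. Expected numbers out of 2279:
  red: 2279 × 1/4 = 569.75
  pink: 2279 × 2/4 = 1139.5
  white: 2279 × 1/4 = 569.75
χ² = Σ (O − E)² / E
  red: (569 − 569.75)² / 569.75 = 0.0010
  pink: (1150 − 1139.5)² / 1139.5 = 0.0968
  white: (560 − 569.75)² / 569.75 = 0.1668
χ² = 0.0010 + 0.0968 + 0.1668 = 0.2646 ≈ 0.265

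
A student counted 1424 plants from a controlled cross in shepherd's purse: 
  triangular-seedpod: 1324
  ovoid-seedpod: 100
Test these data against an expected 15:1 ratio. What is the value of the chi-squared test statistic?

1.450

The 15:1 ratio has 16 parts, so with N = 1424 the expected counts are:
  triangular-seedpod: 1424 × 15/16 = 1335
  ovoid-seedpod: 1424 × 1/16 = 89
χ² = Σ (O − E)² / E
  triangular-seedpod: (1324 − 1335)² / 1335 = 0.0906
  ovoid-seedpod: (100 − 89)² / 89 = 1.3596
χ² = 0.0906 + 1.3596 = 1.4502 ≈ 1.450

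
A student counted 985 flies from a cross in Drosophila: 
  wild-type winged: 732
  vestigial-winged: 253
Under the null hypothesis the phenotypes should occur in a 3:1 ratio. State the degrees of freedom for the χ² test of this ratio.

1

A goodness-of-fit test with 2 phenotype classes has df = 2 − 1 = 1.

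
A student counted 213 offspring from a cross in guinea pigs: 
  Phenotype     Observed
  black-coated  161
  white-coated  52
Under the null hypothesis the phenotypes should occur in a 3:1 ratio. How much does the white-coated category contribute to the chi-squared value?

The 3:1 ratio has 4 parts, so with N = 213 the expected counts are:
  black-coated: 213 × 3/4 = 159.75
  white-coated: 213 × 1/4 = 53.25
Contribution of white-coated: (52 − 53.25)² / 53.25 = 0.0293

0.029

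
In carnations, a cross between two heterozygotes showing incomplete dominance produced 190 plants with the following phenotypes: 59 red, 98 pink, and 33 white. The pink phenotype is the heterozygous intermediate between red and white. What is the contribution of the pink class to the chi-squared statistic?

With incomplete dominance, a heterozygote × heterozygote cross gives a 1:2:1 phenotypic ratio.
Expected counts for N = 190 under a 1:2:1 ratio (total parts = 4):
  red: 190 × 1/4 = 47.5
  pink: 190 × 2/4 = 95
  white: 190 × 1/4 = 47.5
Contribution of pink: (98 − 95)² / 95 = 0.0947

0.095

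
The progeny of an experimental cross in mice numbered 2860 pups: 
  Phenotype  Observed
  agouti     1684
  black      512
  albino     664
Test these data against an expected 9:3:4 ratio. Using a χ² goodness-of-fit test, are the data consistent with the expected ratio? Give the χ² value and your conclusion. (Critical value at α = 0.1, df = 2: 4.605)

The 9:3:4 ratio has 16 parts, so with N = 2860 the expected counts are:
  agouti: 2860 × 9/16 = 1608.75
  black: 2860 × 3/16 = 536.25
  albino: 2860 × 4/16 = 715
χ² = Σ (O − E)² / E
  agouti: (1684 − 1608.75)² / 1608.75 = 3.5199
  black: (512 − 536.25)² / 536.25 = 1.0966
  albino: (664 − 715)² / 715 = 3.6378
χ² = 3.5199 + 1.0966 + 3.6378 = 8.2543 ≈ 8.254
Degrees of freedom = 3 − 1 = 2; critical value at α = 0.1 is 4.605.
Since 8.254 > 4.605, we reject the null hypothesis — the data do not fit the 9:3:4 ratio.

8.254; not consistent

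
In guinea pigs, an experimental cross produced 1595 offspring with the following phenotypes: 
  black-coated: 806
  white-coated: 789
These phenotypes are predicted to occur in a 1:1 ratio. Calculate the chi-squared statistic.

0.181

Under the 1:1 hypothesis (Σ ratio = 2, N = 1595):
  black-coated: 1595 × 1/2 = 797.5
  white-coated: 1595 × 1/2 = 797.5
χ² = Σ (O − E)² / E
  black-coated: (806 − 797.5)² / 797.5 = 0.0906
  white-coated: (789 − 797.5)² / 797.5 = 0.0906
χ² = 0.0906 + 0.0906 = 0.1812 ≈ 0.181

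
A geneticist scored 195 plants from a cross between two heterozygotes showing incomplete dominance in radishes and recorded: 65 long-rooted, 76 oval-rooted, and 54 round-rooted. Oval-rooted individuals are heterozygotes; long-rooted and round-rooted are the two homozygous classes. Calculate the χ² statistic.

With incomplete dominance, a heterozygote × heterozygote cross gives a 1:2:1 phenotypic ratio.
The 1:2:1 ratio has 4 parts, so with N = 195 the expected counts are:
  long-rooted: 195 × 1/4 = 48.75
  oval-rooted: 195 × 2/4 = 97.5
  round-rooted: 195 × 1/4 = 48.75
χ² = Σ (O − E)² / E
  long-rooted: (65 − 48.75)² / 48.75 = 5.4167
  oval-rooted: (76 − 97.5)² / 97.5 = 4.7410
  round-rooted: (54 − 48.75)² / 48.75 = 0.5654
χ² = 5.4167 + 4.7410 + 0.5654 = 10.7231 ≈ 10.723

10.723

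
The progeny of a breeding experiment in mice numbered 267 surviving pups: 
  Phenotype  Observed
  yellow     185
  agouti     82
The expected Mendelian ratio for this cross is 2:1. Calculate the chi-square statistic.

0.826

Total ratio parts = 3. Expected numbers out of 267:
  yellow: 267 × 2/3 = 178
  agouti: 267 × 1/3 = 89
χ² = Σ (O − E)² / E
  yellow: (185 − 178)² / 178 = 0.2753
  agouti: (82 − 89)² / 89 = 0.5506
χ² = 0.2753 + 0.5506 = 0.8259 ≈ 0.826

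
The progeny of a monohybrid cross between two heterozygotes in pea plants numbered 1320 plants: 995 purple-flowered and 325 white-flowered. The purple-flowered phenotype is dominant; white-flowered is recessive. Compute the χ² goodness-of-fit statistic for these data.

For a monohybrid cross between heterozygotes with complete dominance, the expected phenotypic ratio is 3:1.
The 3:1 ratio has 4 parts, so with N = 1320 the expected counts are:
  purple-flowered: 1320 × 3/4 = 990
  white-flowered: 1320 × 1/4 = 330
χ² = Σ (O − E)² / E
  purple-flowered: (995 − 990)² / 990 = 0.0253
  white-flowered: (325 − 330)² / 330 = 0.0758
χ² = 0.0253 + 0.0758 = 0.1011 ≈ 0.101

0.101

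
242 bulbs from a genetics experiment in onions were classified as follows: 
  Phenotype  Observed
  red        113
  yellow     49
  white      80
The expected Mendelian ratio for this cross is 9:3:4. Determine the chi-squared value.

Under the 9:3:4 hypothesis (Σ ratio = 16, N = 242):
  red: 242 × 9/16 = 136.125
  yellow: 242 × 3/16 = 45.375
  white: 242 × 4/16 = 60.5
χ² = Σ (O − E)² / E
  red: (113 − 136.125)² / 136.125 = 3.9285
  yellow: (49 − 45.375)² / 45.375 = 0.2896
  white: (80 − 60.5)² / 60.5 = 6.2851
χ² = 3.9285 + 0.2896 + 6.2851 = 10.5032 ≈ 10.503

10.503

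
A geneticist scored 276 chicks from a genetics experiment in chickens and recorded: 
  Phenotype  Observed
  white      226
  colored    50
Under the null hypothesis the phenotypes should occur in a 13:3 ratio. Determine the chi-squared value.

Expected counts for N = 276 under a 13:3 ratio (total parts = 16):
  white: 276 × 13/16 = 224.25
  colored: 276 × 3/16 = 51.75
χ² = Σ (O − E)² / E
  white: (226 − 224.25)² / 224.25 = 0.0137
  colored: (50 − 51.75)² / 51.75 = 0.0592
χ² = 0.0137 + 0.0592 = 0.0729 ≈ 0.073

0.073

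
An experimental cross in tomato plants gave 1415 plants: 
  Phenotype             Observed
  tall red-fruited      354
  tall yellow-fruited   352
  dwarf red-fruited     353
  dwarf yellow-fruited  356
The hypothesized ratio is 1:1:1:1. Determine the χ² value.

Expected counts for N = 1415 under a 1:1:1:1 ratio (total parts = 4):
  tall red-fruited: 1415 × 1/4 = 353.75
  tall yellow-fruited: 1415 × 1/4 = 353.75
  dwarf red-fruited: 1415 × 1/4 = 353.75
  dwarf yellow-fruited: 1415 × 1/4 = 353.75
χ² = Σ (O − E)² / E
  tall red-fruited: (354 − 353.75)² / 353.75 = 0.0002
  tall yellow-fruited: (352 − 353.75)² / 353.75 = 0.0087
  dwarf red-fruited: (353 − 353.75)² / 353.75 = 0.0016
  dwarf yellow-fruited: (356 − 353.75)² / 353.75 = 0.0143
χ² = 0.0002 + 0.0087 + 0.0016 + 0.0143 = 0.0248 ≈ 0.025

0.025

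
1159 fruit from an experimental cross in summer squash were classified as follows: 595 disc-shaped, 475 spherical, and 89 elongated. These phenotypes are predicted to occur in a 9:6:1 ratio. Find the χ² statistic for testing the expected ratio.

12.510

Expected counts for N = 1159 under a 9:6:1 ratio (total parts = 16):
  disc-shaped: 1159 × 9/16 = 651.9375
  spherical: 1159 × 6/16 = 434.625
  elongated: 1159 × 1/16 = 72.4375
χ² = Σ (O − E)² / E
  disc-shaped: (595 − 651.9375)² / 651.9375 = 4.9727
  spherical: (475 − 434.625)² / 434.625 = 3.7507
  elongated: (89 − 72.4375)² / 72.4375 = 3.7869
χ² = 4.9727 + 3.7507 + 3.7869 = 12.5103 ≈ 12.510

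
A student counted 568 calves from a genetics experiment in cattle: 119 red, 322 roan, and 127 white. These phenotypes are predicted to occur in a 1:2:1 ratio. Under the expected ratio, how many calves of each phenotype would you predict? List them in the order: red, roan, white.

The 1:2:1 ratio has 4 parts, so with N = 568 the expected counts are:
  red: 568 × 1/4 = 142
  roan: 568 × 2/4 = 284
  white: 568 × 1/4 = 142

142, 284, 142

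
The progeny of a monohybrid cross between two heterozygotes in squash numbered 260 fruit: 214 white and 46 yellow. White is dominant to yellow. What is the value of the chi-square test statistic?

7.405

For a monohybrid cross between heterozygotes with complete dominance, the expected phenotypic ratio is 3:1.
The 3:1 ratio has 4 parts, so with N = 260 the expected counts are:
  white: 260 × 3/4 = 195
  yellow: 260 × 1/4 = 65
χ² = Σ (O − E)² / E
  white: (214 − 195)² / 195 = 1.8513
  yellow: (46 − 65)² / 65 = 5.5538
χ² = 1.8513 + 5.5538 = 7.4051 ≈ 7.405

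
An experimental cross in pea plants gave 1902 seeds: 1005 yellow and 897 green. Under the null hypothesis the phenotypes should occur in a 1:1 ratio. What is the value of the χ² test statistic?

6.132

Total ratio parts = 2. Expected numbers out of 1902:
  yellow: 1902 × 1/2 = 951
  green: 1902 × 1/2 = 951
χ² = Σ (O − E)² / E
  yellow: (1005 − 951)² / 951 = 3.0662
  green: (897 − 951)² / 951 = 3.0662
χ² = 3.0662 + 3.0662 = 6.1324 ≈ 6.132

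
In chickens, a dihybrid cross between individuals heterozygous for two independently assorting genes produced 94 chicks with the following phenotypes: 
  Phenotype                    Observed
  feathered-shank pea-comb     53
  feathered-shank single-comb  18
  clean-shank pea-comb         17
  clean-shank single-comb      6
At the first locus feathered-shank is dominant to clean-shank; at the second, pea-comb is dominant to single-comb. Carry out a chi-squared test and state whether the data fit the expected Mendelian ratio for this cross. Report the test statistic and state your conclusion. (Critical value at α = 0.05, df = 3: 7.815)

0.033; consistent

A dihybrid F₂ with independent assortment and complete dominance at both loci gives a 9:3:3:1 phenotypic ratio.
Expected counts for N = 94 under a 9:3:3:1 ratio (total parts = 16):
  feathered-shank pea-comb: 94 × 9/16 = 52.875
  feathered-shank single-comb: 94 × 3/16 = 17.625
  clean-shank pea-comb: 94 × 3/16 = 17.625
  clean-shank single-comb: 94 × 1/16 = 5.875
χ² = Σ (O − E)² / E
  feathered-shank pea-comb: (53 − 52.875)² / 52.875 = 0.0003
  feathered-shank single-comb: (18 − 17.625)² / 17.625 = 0.0080
  clean-shank pea-comb: (17 − 17.625)² / 17.625 = 0.0222
  clean-shank single-comb: (6 − 5.875)² / 5.875 = 0.0027
χ² = 0.0003 + 0.0080 + 0.0222 + 0.0027 = 0.0332 ≈ 0.033
Degrees of freedom = 4 − 1 = 3; critical value at α = 0.05 is 7.815.
Since 0.033 < 7.815, we fail to reject the null hypothesis — the data are consistent with the 9:3:3:1 ratio.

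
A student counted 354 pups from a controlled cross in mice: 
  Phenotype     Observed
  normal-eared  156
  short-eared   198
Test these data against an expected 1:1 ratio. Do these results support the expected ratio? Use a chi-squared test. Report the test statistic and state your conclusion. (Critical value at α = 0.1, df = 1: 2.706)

4.983; not consistent

The 1:1 ratio has 2 parts, so with N = 354 the expected counts are:
  normal-eared: 354 × 1/2 = 177
  short-eared: 354 × 1/2 = 177
χ² = Σ (O − E)² / E
  normal-eared: (156 − 177)² / 177 = 2.4915
  short-eared: (198 − 177)² / 177 = 2.4915
χ² = 2.4915 + 2.4915 = 4.983
Degrees of freedom = 2 − 1 = 1; critical value at α = 0.1 is 2.706.
Since 4.983 > 2.706, we reject the null hypothesis — the data do not fit the 1:1 ratio.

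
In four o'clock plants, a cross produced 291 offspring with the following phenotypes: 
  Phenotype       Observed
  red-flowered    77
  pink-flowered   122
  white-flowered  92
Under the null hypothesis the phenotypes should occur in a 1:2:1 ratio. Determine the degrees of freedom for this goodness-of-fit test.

A goodness-of-fit test with 3 phenotype classes has df = 3 − 1 = 2.

2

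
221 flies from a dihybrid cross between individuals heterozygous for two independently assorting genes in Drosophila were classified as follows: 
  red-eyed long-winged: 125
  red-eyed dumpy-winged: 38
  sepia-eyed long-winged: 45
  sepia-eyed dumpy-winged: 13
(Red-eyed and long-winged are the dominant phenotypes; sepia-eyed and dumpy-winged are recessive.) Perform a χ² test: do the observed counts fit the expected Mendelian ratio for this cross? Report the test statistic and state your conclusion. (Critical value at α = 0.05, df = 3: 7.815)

A dihybrid F₂ with independent assortment and complete dominance at both loci gives a 9:3:3:1 phenotypic ratio.
Expected counts for N = 221 under a 9:3:3:1 ratio (total parts = 16):
  red-eyed long-winged: 221 × 9/16 = 124.3125
  red-eyed dumpy-winged: 221 × 3/16 = 41.4375
  sepia-eyed long-winged: 221 × 3/16 = 41.4375
  sepia-eyed dumpy-winged: 221 × 1/16 = 13.8125
χ² = Σ (O − E)² / E
  red-eyed long-winged: (125 − 124.3125)² / 124.3125 = 0.0038
  red-eyed dumpy-winged: (38 − 41.4375)² / 41.4375 = 0.2852
  sepia-eyed long-winged: (45 − 41.4375)² / 41.4375 = 0.3063
  sepia-eyed dumpy-winged: (13 − 13.8125)² / 13.8125 = 0.0478
χ² = 0.0038 + 0.2852 + 0.3063 + 0.0478 = 0.6431 ≈ 0.643
Degrees of freedom = 4 − 1 = 3; critical value at α = 0.05 is 7.815.
Since 0.643 < 7.815, we fail to reject the null hypothesis — the data are consistent with the 9:3:3:1 ratio.

0.643; consistent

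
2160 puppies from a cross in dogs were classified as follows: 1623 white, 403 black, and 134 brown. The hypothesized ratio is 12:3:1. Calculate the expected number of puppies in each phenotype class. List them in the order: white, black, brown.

1620, 405, 135

Total ratio parts = 16. Expected numbers out of 2160:
  white: 2160 × 12/16 = 1620
  black: 2160 × 3/16 = 405
  brown: 2160 × 1/16 = 135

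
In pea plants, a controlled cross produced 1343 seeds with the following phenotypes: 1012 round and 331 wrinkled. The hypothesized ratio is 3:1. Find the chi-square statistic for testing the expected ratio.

Expected counts for N = 1343 under a 3:1 ratio (total parts = 4):
  round: 1343 × 3/4 = 1007.25
  wrinkled: 1343 × 1/4 = 335.75
χ² = Σ (O − E)² / E
  round: (1012 − 1007.25)² / 1007.25 = 0.0224
  wrinkled: (331 − 335.75)² / 335.75 = 0.0672
χ² = 0.0224 + 0.0672 = 0.0896 ≈ 0.090

0.090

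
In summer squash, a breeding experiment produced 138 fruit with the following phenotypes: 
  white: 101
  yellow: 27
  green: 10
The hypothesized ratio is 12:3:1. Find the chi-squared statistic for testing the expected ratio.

Under the 12:3:1 hypothesis (Σ ratio = 16, N = 138):
  white: 138 × 12/16 = 103.5
  yellow: 138 × 3/16 = 25.875
  green: 138 × 1/16 = 8.625
χ² = Σ (O − E)² / E
  white: (101 − 103.5)² / 103.5 = 0.0604
  yellow: (27 − 25.875)² / 25.875 = 0.0489
  green: (10 − 8.625)² / 8.625 = 0.2192
χ² = 0.0604 + 0.0489 + 0.2192 = 0.3285 ≈ 0.329

0.329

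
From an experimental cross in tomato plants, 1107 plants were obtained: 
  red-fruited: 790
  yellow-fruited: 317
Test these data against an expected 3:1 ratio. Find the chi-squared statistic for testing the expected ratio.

7.805

The 3:1 ratio has 4 parts, so with N = 1107 the expected counts are:
  red-fruited: 1107 × 3/4 = 830.25
  yellow-fruited: 1107 × 1/4 = 276.75
χ² = Σ (O − E)² / E
  red-fruited: (790 − 830.25)² / 830.25 = 1.9513
  yellow-fruited: (317 − 276.75)² / 276.75 = 5.8539
χ² = 1.9513 + 5.8539 = 7.8052 ≈ 7.805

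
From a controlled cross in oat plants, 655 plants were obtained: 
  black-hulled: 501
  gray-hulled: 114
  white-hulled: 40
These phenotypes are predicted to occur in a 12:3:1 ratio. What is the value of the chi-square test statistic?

Under the 12:3:1 hypothesis (Σ ratio = 16, N = 655):
  black-hulled: 655 × 12/16 = 491.25
  gray-hulled: 655 × 3/16 = 122.8125
  white-hulled: 655 × 1/16 = 40.9375
χ² = Σ (O − E)² / E
  black-hulled: (501 − 491.25)² / 491.25 = 0.1935
  gray-hulled: (114 − 122.8125)² / 122.8125 = 0.6323
  white-hulled: (40 − 40.9375)² / 40.9375 = 0.0215
χ² = 0.1935 + 0.6323 + 0.0215 = 0.8473 ≈ 0.847

0.847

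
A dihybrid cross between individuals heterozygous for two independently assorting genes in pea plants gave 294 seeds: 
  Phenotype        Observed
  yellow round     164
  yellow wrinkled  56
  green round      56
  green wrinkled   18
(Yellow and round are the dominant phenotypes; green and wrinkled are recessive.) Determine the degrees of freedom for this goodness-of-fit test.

3

A dihybrid F₂ with independent assortment and complete dominance at both loci gives a 9:3:3:1 phenotypic ratio.
A goodness-of-fit test with 4 phenotype classes has df = 4 − 1 = 3.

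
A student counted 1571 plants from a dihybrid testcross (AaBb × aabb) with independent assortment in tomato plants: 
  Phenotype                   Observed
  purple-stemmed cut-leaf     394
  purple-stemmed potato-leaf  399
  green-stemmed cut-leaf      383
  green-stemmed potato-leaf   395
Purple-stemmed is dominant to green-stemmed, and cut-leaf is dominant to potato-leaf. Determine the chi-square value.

0.358

A dihybrid testcross with independent assortment gives a 1:1:1:1 ratio.
Total ratio parts = 4. Expected numbers out of 1571:
  purple-stemmed cut-leaf: 1571 × 1/4 = 392.75
  purple-stemmed potato-leaf: 1571 × 1/4 = 392.75
  green-stemmed cut-leaf: 1571 × 1/4 = 392.75
  green-stemmed potato-leaf: 1571 × 1/4 = 392.75
χ² = Σ (O − E)² / E
  purple-stemmed cut-leaf: (394 − 392.75)² / 392.75 = 0.0040
  purple-stemmed potato-leaf: (399 − 392.75)² / 392.75 = 0.0995
  green-stemmed cut-leaf: (383 − 392.75)² / 392.75 = 0.2420
  green-stemmed potato-leaf: (395 − 392.75)² / 392.75 = 0.0129
χ² = 0.0040 + 0.0995 + 0.2420 + 0.0129 = 0.3584 ≈ 0.358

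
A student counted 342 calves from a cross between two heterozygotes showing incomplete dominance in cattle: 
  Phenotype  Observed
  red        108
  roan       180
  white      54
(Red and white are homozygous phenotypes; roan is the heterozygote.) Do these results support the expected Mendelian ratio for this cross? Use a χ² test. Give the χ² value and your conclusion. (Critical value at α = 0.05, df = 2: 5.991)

With incomplete dominance, a heterozygote × heterozygote cross gives a 1:2:1 phenotypic ratio.
Under the 1:2:1 hypothesis (Σ ratio = 4, N = 342):
  red: 342 × 1/4 = 85.5
  roan: 342 × 2/4 = 171
  white: 342 × 1/4 = 85.5
χ² = Σ (O − E)² / E
  red: (108 − 85.5)² / 85.5 = 5.9211
  roan: (180 − 171)² / 171 = 0.4737
  white: (54 − 85.5)² / 85.5 = 11.6053
χ² = 5.9211 + 0.4737 + 11.6053 = 18.0001 ≈ 18.000
Degrees of freedom = 3 − 1 = 2; critical value at α = 0.05 is 5.991.
Since 18.000 > 5.991, we reject the null hypothesis — the data do not fit the 1:2:1 ratio.

18.000; not consistent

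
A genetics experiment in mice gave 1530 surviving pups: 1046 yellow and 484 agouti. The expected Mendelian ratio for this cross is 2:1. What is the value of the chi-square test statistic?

Total ratio parts = 3. Expected numbers out of 1530:
  yellow: 1530 × 2/3 = 1020
  agouti: 1530 × 1/3 = 510
χ² = Σ (O − E)² / E
  yellow: (1046 − 1020)² / 1020 = 0.6627
  agouti: (484 − 510)² / 510 = 1.3255
χ² = 0.6627 + 1.3255 = 1.9882 ≈ 1.988

1.988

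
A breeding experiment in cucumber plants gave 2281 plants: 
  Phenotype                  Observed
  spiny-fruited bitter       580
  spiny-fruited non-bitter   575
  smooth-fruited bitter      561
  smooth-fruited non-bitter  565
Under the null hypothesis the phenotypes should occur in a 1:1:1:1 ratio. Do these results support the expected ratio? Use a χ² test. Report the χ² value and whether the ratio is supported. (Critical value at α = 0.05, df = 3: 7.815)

0.405; consistent

The 1:1:1:1 ratio has 4 parts, so with N = 2281 the expected counts are:
  spiny-fruited bitter: 2281 × 1/4 = 570.25
  spiny-fruited non-bitter: 2281 × 1/4 = 570.25
  smooth-fruited bitter: 2281 × 1/4 = 570.25
  smooth-fruited non-bitter: 2281 × 1/4 = 570.25
χ² = Σ (O − E)² / E
  spiny-fruited bitter: (580 − 570.25)² / 570.25 = 0.1667
  spiny-fruited non-bitter: (575 − 570.25)² / 570.25 = 0.0396
  smooth-fruited bitter: (561 − 570.25)² / 570.25 = 0.1500
  smooth-fruited non-bitter: (565 − 570.25)² / 570.25 = 0.0483
χ² = 0.1667 + 0.0396 + 0.1500 + 0.0483 = 0.4046 ≈ 0.405
Degrees of freedom = 4 − 1 = 3; critical value at α = 0.05 is 7.815.
Since 0.405 < 7.815, we fail to reject the null hypothesis — the data are consistent with the 1:1:1:1 ratio.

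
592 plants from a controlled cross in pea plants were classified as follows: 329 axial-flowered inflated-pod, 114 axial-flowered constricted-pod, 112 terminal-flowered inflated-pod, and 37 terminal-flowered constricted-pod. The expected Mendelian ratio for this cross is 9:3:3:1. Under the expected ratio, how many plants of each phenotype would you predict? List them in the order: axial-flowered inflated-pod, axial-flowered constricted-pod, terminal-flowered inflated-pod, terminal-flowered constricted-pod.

333, 111, 111, 37

Total ratio parts = 16. Expected numbers out of 592:
  axial-flowered inflated-pod: 592 × 9/16 = 333
  axial-flowered constricted-pod: 592 × 3/16 = 111
  terminal-flowered inflated-pod: 592 × 3/16 = 111
  terminal-flowered constricted-pod: 592 × 1/16 = 37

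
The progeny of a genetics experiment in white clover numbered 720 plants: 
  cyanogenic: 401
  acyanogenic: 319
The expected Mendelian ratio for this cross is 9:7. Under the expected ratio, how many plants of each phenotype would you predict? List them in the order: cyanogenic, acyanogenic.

405, 315

Expected counts for N = 720 under a 9:7 ratio (total parts = 16):
  cyanogenic: 720 × 9/16 = 405
  acyanogenic: 720 × 7/16 = 315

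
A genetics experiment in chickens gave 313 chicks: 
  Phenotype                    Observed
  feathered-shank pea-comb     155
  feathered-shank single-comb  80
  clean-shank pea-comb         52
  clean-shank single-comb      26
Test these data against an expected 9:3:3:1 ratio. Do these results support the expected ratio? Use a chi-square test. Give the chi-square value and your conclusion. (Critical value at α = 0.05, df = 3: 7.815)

Total ratio parts = 16. Expected numbers out of 313:
  feathered-shank pea-comb: 313 × 9/16 = 176.0625
  feathered-shank single-comb: 313 × 3/16 = 58.6875
  clean-shank pea-comb: 313 × 3/16 = 58.6875
  clean-shank single-comb: 313 × 1/16 = 19.5625
χ² = Σ (O − E)² / E
  feathered-shank pea-comb: (155 − 176.0625)² / 176.0625 = 2.5197
  feathered-shank single-comb: (80 − 58.6875)² / 58.6875 = 7.7397
  clean-shank pea-comb: (52 − 58.6875)² / 58.6875 = 0.7620
  clean-shank single-comb: (26 − 19.5625)² / 19.5625 = 2.1184
χ² = 2.5197 + 7.7397 + 0.7620 + 2.1184 = 13.1398 ≈ 13.140
Degrees of freedom = 4 − 1 = 3; critical value at α = 0.05 is 7.815.
Since 13.140 > 7.815, we reject the null hypothesis — the data do not fit the 9:3:3:1 ratio.

13.140; not consistent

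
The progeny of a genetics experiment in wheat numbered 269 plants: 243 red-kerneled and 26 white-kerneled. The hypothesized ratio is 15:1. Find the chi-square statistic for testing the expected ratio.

5.355

The 15:1 ratio has 16 parts, so with N = 269 the expected counts are:
  red-kerneled: 269 × 15/16 = 252.1875
  white-kerneled: 269 × 1/16 = 16.8125
χ² = Σ (O − E)² / E
  red-kerneled: (243 − 252.1875)² / 252.1875 = 0.3347
  white-kerneled: (26 − 16.8125)² / 16.8125 = 5.0207
χ² = 0.3347 + 5.0207 = 5.3554 ≈ 5.355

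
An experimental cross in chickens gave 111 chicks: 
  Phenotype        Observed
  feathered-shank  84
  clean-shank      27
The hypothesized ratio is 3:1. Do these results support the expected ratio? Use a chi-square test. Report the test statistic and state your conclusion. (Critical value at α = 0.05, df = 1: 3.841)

Expected counts for N = 111 under a 3:1 ratio (total parts = 4):
  feathered-shank: 111 × 3/4 = 83.25
  clean-shank: 111 × 1/4 = 27.75
χ² = Σ (O − E)² / E
  feathered-shank: (84 − 83.25)² / 83.25 = 0.0068
  clean-shank: (27 − 27.75)² / 27.75 = 0.0203
χ² = 0.0068 + 0.0203 = 0.0271 ≈ 0.027
Degrees of freedom = 2 − 1 = 1; critical value at α = 0.05 is 3.841.
Since 0.027 < 3.841, we fail to reject the null hypothesis — the data are consistent with the 3:1 ratio.

0.027; consistent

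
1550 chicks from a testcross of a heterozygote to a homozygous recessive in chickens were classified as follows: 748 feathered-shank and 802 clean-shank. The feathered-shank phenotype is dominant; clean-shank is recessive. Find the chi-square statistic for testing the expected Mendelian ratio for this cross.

A testcross of a heterozygote (Aa × aa) gives a 1:1 phenotypic ratio.
Under the 1:1 hypothesis (Σ ratio = 2, N = 1550):
  feathered-shank: 1550 × 1/2 = 775
  clean-shank: 1550 × 1/2 = 775
χ² = Σ (O − E)² / E
  feathered-shank: (748 − 775)² / 775 = 0.9406
  clean-shank: (802 − 775)² / 775 = 0.9406
χ² = 0.9406 + 0.9406 = 1.8812 ≈ 1.881

1.881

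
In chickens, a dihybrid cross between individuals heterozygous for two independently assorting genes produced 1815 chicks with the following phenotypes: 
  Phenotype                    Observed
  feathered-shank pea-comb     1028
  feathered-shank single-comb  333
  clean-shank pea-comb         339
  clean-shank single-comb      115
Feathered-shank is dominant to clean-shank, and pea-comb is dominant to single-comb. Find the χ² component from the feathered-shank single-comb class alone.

0.157

A dihybrid F₂ with independent assortment and complete dominance at both loci gives a 9:3:3:1 phenotypic ratio.
Expected counts for N = 1815 under a 9:3:3:1 ratio (total parts = 16):
  feathered-shank pea-comb: 1815 × 9/16 = 1020.9375
  feathered-shank single-comb: 1815 × 3/16 = 340.3125
  clean-shank pea-comb: 1815 × 3/16 = 340.3125
  clean-shank single-comb: 1815 × 1/16 = 113.4375
Contribution of feathered-shank single-comb: (333 − 340.3125)² / 340.3125 = 0.1571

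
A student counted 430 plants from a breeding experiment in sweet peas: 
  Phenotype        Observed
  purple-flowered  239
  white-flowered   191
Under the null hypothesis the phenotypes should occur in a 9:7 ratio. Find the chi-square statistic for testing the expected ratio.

Expected counts for N = 430 under a 9:7 ratio (total parts = 16):
  purple-flowered: 430 × 9/16 = 241.875
  white-flowered: 430 × 7/16 = 188.125
χ² = Σ (O − E)² / E
  purple-flowered: (239 − 241.875)² / 241.875 = 0.0342
  white-flowered: (191 − 188.125)² / 188.125 = 0.0439
χ² = 0.0342 + 0.0439 = 0.0781 ≈ 0.078

0.078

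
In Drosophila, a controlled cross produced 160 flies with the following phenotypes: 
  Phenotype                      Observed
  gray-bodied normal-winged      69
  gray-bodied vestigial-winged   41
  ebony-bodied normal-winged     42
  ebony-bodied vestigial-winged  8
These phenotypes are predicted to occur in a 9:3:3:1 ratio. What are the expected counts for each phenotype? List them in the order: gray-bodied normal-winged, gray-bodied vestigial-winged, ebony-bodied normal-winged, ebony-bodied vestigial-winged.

90, 30, 30, 10

Under the 9:3:3:1 hypothesis (Σ ratio = 16, N = 160):
  gray-bodied normal-winged: 160 × 9/16 = 90
  gray-bodied vestigial-winged: 160 × 3/16 = 30
  ebony-bodied normal-winged: 160 × 3/16 = 30
  ebony-bodied vestigial-winged: 160 × 1/16 = 10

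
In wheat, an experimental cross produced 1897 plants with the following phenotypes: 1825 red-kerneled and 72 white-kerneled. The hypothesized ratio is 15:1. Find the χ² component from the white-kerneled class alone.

18.286

Under the 15:1 hypothesis (Σ ratio = 16, N = 1897):
  red-kerneled: 1897 × 15/16 = 1778.4375
  white-kerneled: 1897 × 1/16 = 118.5625
Contribution of white-kerneled: (72 − 118.5625)² / 118.5625 = 18.2863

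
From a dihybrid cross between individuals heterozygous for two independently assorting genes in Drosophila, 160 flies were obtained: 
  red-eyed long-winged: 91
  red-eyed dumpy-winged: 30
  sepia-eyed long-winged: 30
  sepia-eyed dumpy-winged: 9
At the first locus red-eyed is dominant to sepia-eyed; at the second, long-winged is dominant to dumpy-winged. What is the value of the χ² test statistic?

0.111

A dihybrid F₂ with independent assortment and complete dominance at both loci gives a 9:3:3:1 phenotypic ratio.
The 9:3:3:1 ratio has 16 parts, so with N = 160 the expected counts are:
  red-eyed long-winged: 160 × 9/16 = 90
  red-eyed dumpy-winged: 160 × 3/16 = 30
  sepia-eyed long-winged: 160 × 3/16 = 30
  sepia-eyed dumpy-winged: 160 × 1/16 = 10
χ² = Σ (O − E)² / E
  red-eyed long-winged: (91 − 90)² / 90 = 0.0111
  red-eyed dumpy-winged: (30 − 30)² / 30 = 0.0000
  sepia-eyed long-winged: (30 − 30)² / 30 = 0.0000
  sepia-eyed dumpy-winged: (9 − 10)² / 10 = 0.1000
χ² = 0.0111 + 0.0000 + 0.0000 + 0.1000 = 0.1111 ≈ 0.111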